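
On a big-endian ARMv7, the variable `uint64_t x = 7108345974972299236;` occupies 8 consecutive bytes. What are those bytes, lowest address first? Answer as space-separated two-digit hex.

7108345974972299236 in hexadecimal, padded to 64 bits, is 0x62A5EB00AACD37E4.
Split into bytes (most-significant first): 62 A5 EB 00 AA CD 37 E4.
Big-endian: lowest address holds the most-significant byte.
So the memory order matches the most-significant-first order: 62 A5 EB 00 AA CD 37 E4.

62 A5 EB 00 AA CD 37 E4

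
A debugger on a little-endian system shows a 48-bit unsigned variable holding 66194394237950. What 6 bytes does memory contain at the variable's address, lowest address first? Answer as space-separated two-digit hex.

66194394237950 in hexadecimal, padded to 48 bits, is 0x3C34155ACBFE.
Split into bytes (most-significant first): 3C 34 15 5A CB FE.
Little-endian: lowest address holds the least-significant byte.
So at ascending addresses the bytes are FE CB 5A 15 34 3C.

FE CB 5A 15 34 3C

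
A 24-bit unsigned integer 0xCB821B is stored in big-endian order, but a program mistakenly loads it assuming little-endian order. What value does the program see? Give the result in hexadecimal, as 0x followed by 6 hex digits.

0x1B82CB

Stored big-endian, the bytes at ascending addresses are CB 82 1B.
Read back as little-endian, the first byte is least significant, giving 0x1B82CB.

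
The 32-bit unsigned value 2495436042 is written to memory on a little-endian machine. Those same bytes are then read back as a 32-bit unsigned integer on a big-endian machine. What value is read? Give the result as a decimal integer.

173391252

2495436042 in 32-bit hexadecimal is 0x94BD550A.
Stored little-endian, the bytes at ascending addresses are 0A 55 BD 94.
Read back as big-endian, the last byte is least significant, giving 0x0A55BD94.
0x0A55BD94 = 173391252.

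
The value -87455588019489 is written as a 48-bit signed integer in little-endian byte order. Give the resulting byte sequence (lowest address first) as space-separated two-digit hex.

DF 12 BE A8 75 B0

Two's complement of -87455588019489 in 48 bits: 87455588019489 = 0x4F8A5741ED21; invert → 0xB075A8BE12DE; add 1 → 0xB075A8BE12DF.
Split into bytes (most-significant first): B0 75 A8 BE 12 DF.
Little-endian: lowest address holds the least-significant byte.
So at ascending addresses the bytes are DF 12 BE A8 75 B0.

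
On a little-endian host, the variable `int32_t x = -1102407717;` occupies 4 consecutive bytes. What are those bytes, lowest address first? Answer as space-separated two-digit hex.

DB 97 4A BE

Two's complement of -1102407717 in 32 bits: 1102407717 = 0x41B56825; invert → 0xBE4A97DA; add 1 → 0xBE4A97DB.
Split into bytes (most-significant first): BE 4A 97 DB.
Little-endian: lowest address holds the least-significant byte.
So at ascending addresses the bytes are DB 97 4A BE.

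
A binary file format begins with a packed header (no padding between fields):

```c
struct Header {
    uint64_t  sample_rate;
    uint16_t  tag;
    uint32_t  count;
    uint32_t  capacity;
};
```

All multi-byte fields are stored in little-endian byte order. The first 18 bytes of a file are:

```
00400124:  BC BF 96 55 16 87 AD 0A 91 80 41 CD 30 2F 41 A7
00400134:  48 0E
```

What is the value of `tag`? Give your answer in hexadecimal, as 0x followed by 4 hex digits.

`tag` follows `sample_rate` (8 bytes), so it starts at byte offset 8 and occupies 2 bytes.
Bytes at offsets 8..9: 91 80.
Little-endian stores the least-significant byte at the lowest address.
Reassemble most-significant byte first: 80 91 → 0x8091.

0x8091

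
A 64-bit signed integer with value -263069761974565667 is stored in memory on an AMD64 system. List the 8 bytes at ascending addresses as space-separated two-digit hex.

Two's complement of -263069761974565667 in 64 bits: 263069761974565667 = 0x03A69C8E01A3FB23; invert → 0xFC596371FE5C04DC; add 1 → 0xFC596371FE5C04DD.
Split into bytes (most-significant first): FC 59 63 71 FE 5C 04 DD.
Little-endian: lowest address holds the least-significant byte.
So at ascending addresses the bytes are DD 04 5C FE 71 63 59 FC.

DD 04 5C FE 71 63 59 FC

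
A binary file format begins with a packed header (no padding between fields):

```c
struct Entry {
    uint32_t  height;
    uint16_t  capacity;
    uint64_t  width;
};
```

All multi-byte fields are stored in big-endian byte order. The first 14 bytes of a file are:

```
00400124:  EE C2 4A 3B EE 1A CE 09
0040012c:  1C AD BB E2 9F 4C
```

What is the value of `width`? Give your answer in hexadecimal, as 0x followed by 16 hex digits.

0xCE091CADBBE29F4C

`width` follows `height` (4 B), `capacity` (2 B), so it starts at offset 4 + 2 = 6 and occupies 8 bytes.
Bytes at offsets 6..13: CE 09 1C AD BB E2 9F 4C.
In big-endian order the high byte comes first in memory.
The bytes are already most-significant first: 0xCE091CADBBE29F4C.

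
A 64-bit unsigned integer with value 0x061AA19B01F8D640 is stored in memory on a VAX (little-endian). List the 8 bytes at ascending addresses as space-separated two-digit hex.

Split into bytes (most-significant first): 06 1A A1 9B 01 F8 D6 40.
In little-endian order the low byte comes first in memory.
So at ascending addresses the bytes are 40 D6 F8 01 9B A1 1A 06.

40 D6 F8 01 9B A1 1A 06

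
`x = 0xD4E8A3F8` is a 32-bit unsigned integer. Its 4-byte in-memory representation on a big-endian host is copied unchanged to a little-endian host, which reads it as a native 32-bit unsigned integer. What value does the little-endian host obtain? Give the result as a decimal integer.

Stored big-endian, the bytes at ascending addresses are D4 E8 A3 F8.
Read back as little-endian, the first byte is least significant, giving 0xF8A3E8D4.
0xF8A3E8D4 = 4171491540.

4171491540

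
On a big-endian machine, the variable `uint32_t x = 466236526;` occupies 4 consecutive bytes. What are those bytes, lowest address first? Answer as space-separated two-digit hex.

466236526 in hexadecimal, padded to 32 bits, is 0x1BCA346E.
Split into bytes (most-significant first): 1B CA 34 6E.
Big-endian stores the most-significant byte at the lowest address.
So the memory order matches the most-significant-first order: 1B CA 34 6E.

1B CA 34 6E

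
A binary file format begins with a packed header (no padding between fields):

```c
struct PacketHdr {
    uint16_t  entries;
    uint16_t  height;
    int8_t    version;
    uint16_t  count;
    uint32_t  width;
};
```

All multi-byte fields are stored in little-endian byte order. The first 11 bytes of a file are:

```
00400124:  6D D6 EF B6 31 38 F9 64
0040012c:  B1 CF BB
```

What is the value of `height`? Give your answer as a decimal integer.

`height` follows `entries` (2 bytes), so it starts at byte offset 2 and occupies 2 bytes.
Bytes at offsets 2..3: EF B6.
Little-endian: lowest address holds the least-significant byte.
Reassemble most-significant byte first: B6 EF → 0xB6EF.
0xB6EF = 46831.

46831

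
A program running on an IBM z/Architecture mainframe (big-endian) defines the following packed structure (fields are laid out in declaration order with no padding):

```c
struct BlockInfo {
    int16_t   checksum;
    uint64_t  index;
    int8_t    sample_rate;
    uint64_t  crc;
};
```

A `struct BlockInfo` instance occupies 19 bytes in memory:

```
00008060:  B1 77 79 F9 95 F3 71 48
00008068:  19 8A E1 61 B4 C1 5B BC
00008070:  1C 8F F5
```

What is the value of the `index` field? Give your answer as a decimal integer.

8789221020600375690

`index` follows `checksum` (2 bytes), so it starts at byte offset 2 and occupies 8 bytes.
Bytes at offsets 2..9: 79 F9 95 F3 71 48 19 8A.
In big-endian order the high byte comes first in memory.
The bytes are already most-significant first: 0x79F995F37148198A.
0x79F995F37148198A = 8789221020600375690.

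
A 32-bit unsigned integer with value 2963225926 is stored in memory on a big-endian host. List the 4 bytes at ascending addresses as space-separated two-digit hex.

2963225926 in hexadecimal, padded to 32 bits, is 0xB09F3D46.
Split into bytes (most-significant first): B0 9F 3D 46.
In big-endian order the high byte comes first in memory.
So the memory order matches the most-significant-first order: B0 9F 3D 46.

B0 9F 3D 46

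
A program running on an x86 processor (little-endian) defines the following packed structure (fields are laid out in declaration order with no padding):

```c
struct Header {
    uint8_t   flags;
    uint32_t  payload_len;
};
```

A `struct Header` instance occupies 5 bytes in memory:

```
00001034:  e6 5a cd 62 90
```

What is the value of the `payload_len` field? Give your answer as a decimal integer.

2422394202

`payload_len` follows `flags` (1 byte), so it starts at byte offset 1 and occupies 4 bytes.
Bytes at offsets 1..4: 5A CD 62 90.
In little-endian order the low byte comes first in memory.
Reassemble most-significant byte first: 90 62 CD 5A → 0x9062CD5A.
0x9062CD5A = 2422394202.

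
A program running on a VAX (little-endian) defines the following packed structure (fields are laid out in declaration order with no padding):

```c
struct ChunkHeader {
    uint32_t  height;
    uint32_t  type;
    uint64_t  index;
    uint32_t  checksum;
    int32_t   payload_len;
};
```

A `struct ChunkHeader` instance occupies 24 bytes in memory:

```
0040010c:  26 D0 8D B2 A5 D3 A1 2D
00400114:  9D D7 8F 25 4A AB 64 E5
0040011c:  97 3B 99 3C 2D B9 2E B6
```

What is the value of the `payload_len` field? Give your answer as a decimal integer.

`payload_len` follows `height` (4 B), `type` (4 B), `index` (8 B), `checksum` (4 B), so it starts at offset 4 + 4 + 8 + 4 = 20 and occupies 4 bytes.
Bytes at offsets 20..23: 2D B9 2E B6.
Little-endian stores the least-significant byte at the lowest address.
Reassemble most-significant byte first: B6 2E B9 2D → 0xB62EB92D.
Top bit is set, so as a signed 32-bit value this is 0xB62EB92D − 2^32 = -1238451923.

-1238451923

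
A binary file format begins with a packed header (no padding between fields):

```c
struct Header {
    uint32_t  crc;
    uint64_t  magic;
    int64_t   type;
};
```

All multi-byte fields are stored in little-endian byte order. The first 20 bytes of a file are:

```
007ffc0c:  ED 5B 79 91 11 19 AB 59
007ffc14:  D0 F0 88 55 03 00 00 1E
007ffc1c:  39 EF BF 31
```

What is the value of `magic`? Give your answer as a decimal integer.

6163440867704772881

`magic` follows `crc` (4 bytes), so it starts at byte offset 4 and occupies 8 bytes.
Bytes at offsets 4..11: 11 19 AB 59 D0 F0 88 55.
Little-endian: lowest address holds the least-significant byte.
Reassemble most-significant byte first: 55 88 F0 D0 59 AB 19 11 → 0x5588F0D059AB1911.
0x5588F0D059AB1911 = 6163440867704772881.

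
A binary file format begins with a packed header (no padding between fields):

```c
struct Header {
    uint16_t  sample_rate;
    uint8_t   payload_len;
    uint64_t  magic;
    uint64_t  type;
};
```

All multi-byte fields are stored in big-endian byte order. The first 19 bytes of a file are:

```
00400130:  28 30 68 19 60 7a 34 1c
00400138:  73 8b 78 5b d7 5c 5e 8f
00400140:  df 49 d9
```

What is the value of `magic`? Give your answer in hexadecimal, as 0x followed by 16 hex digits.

`magic` follows `sample_rate` (2 B), `payload_len` (1 B), so it starts at offset 2 + 1 = 3 and occupies 8 bytes.
Bytes at offsets 3..10: 19 60 7A 34 1C 73 8B 78.
Big-endian stores the most-significant byte at the lowest address.
The bytes are already most-significant first: 0x19607A341C738B78.

0x19607A341C738B78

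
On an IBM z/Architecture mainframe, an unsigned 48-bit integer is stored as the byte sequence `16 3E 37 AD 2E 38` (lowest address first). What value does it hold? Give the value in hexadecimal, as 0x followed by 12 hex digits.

0x163E37AD2E38

Big-endian: lowest address holds the most-significant byte.
The bytes are already most-significant first: 0x163E37AD2E38.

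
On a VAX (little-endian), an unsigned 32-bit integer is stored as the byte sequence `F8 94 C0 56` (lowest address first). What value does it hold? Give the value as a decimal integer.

Little-endian stores the least-significant byte at the lowest address.
Reassemble most-significant byte first: 56 C0 94 F8 → 0x56C094F8.
0x56C094F8 = 1455461624.

1455461624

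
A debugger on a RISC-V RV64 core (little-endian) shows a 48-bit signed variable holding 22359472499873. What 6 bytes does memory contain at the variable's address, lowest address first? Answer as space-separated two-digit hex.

22359472499873 in hexadecimal, padded to 48 bits, is 0x1455F86A6CA1.
Split into bytes (most-significant first): 14 55 F8 6A 6C A1.
Little-endian: lowest address holds the least-significant byte.
So at ascending addresses the bytes are A1 6C 6A F8 55 14.

A1 6C 6A F8 55 14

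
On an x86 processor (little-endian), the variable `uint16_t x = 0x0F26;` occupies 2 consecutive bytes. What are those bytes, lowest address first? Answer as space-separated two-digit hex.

26 0F

Split into bytes (most-significant first): 0F 26.
Little-endian stores the least-significant byte at the lowest address.
So at ascending addresses the bytes are 26 0F.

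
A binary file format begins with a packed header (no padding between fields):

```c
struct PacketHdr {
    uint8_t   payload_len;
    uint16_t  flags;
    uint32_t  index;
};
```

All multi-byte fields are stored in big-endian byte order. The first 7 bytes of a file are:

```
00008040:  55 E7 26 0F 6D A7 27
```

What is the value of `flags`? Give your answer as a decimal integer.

`flags` follows `payload_len` (1 byte), so it starts at byte offset 1 and occupies 2 bytes.
Bytes at offsets 1..2: E7 26.
Big-endian: lowest address holds the most-significant byte.
The bytes are already most-significant first: 0xE726.
0xE726 = 59174.

59174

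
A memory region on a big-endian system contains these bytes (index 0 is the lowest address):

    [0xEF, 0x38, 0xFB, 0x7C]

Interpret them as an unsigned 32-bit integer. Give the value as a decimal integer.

In big-endian order the high byte comes first in memory.
The bytes are already most-significant first: 0xEF38FB7C.
0xEF38FB7C = 4013489020.

4013489020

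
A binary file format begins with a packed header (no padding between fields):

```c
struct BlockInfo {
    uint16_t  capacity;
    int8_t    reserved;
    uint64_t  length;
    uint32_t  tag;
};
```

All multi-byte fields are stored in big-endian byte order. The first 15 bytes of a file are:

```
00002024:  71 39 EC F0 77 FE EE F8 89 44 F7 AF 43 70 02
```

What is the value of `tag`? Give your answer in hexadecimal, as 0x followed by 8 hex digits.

0xAF437002

`tag` follows `capacity` (2 B), `reserved` (1 B), `length` (8 B), so it starts at offset 2 + 1 + 8 = 11 and occupies 4 bytes.
Bytes at offsets 11..14: AF 43 70 02.
Big-endian stores the most-significant byte at the lowest address.
The bytes are already most-significant first: 0xAF437002.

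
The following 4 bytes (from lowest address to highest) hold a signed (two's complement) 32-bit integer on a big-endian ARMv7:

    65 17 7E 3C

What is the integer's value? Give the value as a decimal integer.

Big-endian: lowest address holds the most-significant byte.
The bytes are already most-significant first: 0x65177E3C.
0x65177E3C = 1696038460.

1696038460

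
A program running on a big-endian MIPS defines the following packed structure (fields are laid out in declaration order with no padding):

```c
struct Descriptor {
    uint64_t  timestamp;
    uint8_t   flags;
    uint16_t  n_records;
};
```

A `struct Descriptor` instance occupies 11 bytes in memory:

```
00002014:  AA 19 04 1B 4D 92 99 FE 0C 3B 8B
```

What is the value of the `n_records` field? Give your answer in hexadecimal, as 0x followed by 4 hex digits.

0x3B8B

`n_records` follows `timestamp` (8 B), `flags` (1 B), so it starts at offset 8 + 1 = 9 and occupies 2 bytes.
Bytes at offsets 9..10: 3B 8B.
Big-endian stores the most-significant byte at the lowest address.
The bytes are already most-significant first: 0x3B8B.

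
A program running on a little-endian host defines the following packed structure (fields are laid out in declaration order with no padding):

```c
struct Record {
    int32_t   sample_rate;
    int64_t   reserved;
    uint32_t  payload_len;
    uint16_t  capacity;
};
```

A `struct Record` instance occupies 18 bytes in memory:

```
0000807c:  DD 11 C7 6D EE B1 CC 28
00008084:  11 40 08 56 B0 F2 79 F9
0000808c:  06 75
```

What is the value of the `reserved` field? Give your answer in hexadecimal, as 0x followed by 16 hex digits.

0x5608401128CCB1EE

`reserved` follows `sample_rate` (4 bytes), so it starts at byte offset 4 and occupies 8 bytes.
Bytes at offsets 4..11: EE B1 CC 28 11 40 08 56.
Little-endian stores the least-significant byte at the lowest address.
Reassemble most-significant byte first: 56 08 40 11 28 CC B1 EE → 0x5608401128CCB1EE.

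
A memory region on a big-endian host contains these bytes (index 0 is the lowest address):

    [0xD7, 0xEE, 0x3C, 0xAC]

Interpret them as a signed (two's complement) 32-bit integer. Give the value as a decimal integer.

-672252756

Big-endian stores the most-significant byte at the lowest address.
The bytes are already most-significant first: 0xD7EE3CAC.
Top bit is set, so as a signed 32-bit value this is 0xD7EE3CAC − 2^32 = -672252756.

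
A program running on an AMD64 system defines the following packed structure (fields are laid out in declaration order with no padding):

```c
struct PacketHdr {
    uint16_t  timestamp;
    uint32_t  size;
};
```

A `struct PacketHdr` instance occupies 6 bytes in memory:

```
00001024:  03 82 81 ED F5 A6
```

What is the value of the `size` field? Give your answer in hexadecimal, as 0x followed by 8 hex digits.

0xA6F5ED81

`size` follows `timestamp` (2 bytes), so it starts at byte offset 2 and occupies 4 bytes.
Bytes at offsets 2..5: 81 ED F5 A6.
In little-endian order the low byte comes first in memory.
Reassemble most-significant byte first: A6 F5 ED 81 → 0xA6F5ED81.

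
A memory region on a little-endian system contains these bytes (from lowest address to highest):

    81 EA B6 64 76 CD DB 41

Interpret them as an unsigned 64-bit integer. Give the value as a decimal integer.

In little-endian order the low byte comes first in memory.
Reassemble most-significant byte first: 41 DB CD 76 64 B6 EA 81 → 0x41DBCD7664B6EA81.
0x41DBCD7664B6EA81 = 4745612540744493697.

4745612540744493697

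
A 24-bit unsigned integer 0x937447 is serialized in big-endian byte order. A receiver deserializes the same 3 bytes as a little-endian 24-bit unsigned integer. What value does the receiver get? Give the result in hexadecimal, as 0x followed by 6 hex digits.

0x477493

Stored big-endian, the bytes at ascending addresses are 93 74 47.
Read back as little-endian, the first byte is least significant, giving 0x477493.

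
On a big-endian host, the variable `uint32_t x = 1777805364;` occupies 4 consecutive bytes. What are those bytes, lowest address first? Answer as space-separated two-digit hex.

1777805364 in hexadecimal, padded to 32 bits, is 0x69F72834.
Split into bytes (most-significant first): 69 F7 28 34.
In big-endian order the high byte comes first in memory.
So the memory order matches the most-significant-first order: 69 F7 28 34.

69 F7 28 34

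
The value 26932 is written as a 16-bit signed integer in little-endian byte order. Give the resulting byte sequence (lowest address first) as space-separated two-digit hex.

26932 in hexadecimal, padded to 16 bits, is 0x6934.
Split into bytes (most-significant first): 69 34.
In little-endian order the low byte comes first in memory.
So at ascending addresses the bytes are 34 69.

34 69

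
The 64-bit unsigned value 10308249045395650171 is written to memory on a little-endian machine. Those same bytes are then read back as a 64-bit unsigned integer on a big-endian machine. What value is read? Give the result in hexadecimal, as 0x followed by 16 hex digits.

10308249045395650171 in 64-bit hexadecimal is 0x8F0E41E42F11367B.
Stored little-endian, the bytes at ascending addresses are 7B 36 11 2F E4 41 0E 8F.
Read back as big-endian, the last byte is least significant, giving 0x7B36112FE4410E8F.

0x7B36112FE4410E8F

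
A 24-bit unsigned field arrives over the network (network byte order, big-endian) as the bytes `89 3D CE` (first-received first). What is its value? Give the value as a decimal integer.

Big-endian: lowest address holds the most-significant byte.
The bytes are already most-significant first: 0x893DCE.
0x893DCE = 8994254.

8994254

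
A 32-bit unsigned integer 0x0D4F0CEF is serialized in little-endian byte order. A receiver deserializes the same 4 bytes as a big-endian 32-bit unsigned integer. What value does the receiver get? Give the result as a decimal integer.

Stored little-endian, the bytes at ascending addresses are EF 0C 4F 0D.
Read back as big-endian, the last byte is least significant, giving 0xEF0C4F0D.
0xEF0C4F0D = 4010561293.

4010561293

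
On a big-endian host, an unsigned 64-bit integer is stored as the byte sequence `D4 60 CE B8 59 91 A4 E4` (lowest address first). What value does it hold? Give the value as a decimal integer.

Big-endian stores the most-significant byte at the lowest address.
The bytes are already most-significant first: 0xD460CEB85991A4E4.
0xD460CEB85991A4E4 = 15303458824976966884.

15303458824976966884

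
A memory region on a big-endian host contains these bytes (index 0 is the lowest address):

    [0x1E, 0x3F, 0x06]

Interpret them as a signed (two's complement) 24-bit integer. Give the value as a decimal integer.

Big-endian: lowest address holds the most-significant byte.
The bytes are already most-significant first: 0x1E3F06.
0x1E3F06 = 1982214.

1982214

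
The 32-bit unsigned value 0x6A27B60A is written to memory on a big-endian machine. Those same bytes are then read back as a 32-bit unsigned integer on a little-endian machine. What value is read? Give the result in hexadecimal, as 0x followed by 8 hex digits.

Stored big-endian, the bytes at ascending addresses are 6A 27 B6 0A.
Read back as little-endian, the first byte is least significant, giving 0x0AB6276A.

0x0AB6276A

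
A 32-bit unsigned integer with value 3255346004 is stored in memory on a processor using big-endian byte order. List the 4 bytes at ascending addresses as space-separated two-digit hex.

3255346004 in hexadecimal, padded to 32 bits, is 0xC208A354.
Split into bytes (most-significant first): C2 08 A3 54.
In big-endian order the high byte comes first in memory.
So the memory order matches the most-significant-first order: C2 08 A3 54.

C2 08 A3 54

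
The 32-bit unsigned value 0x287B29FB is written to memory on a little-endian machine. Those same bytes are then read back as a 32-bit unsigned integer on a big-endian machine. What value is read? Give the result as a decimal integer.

4213799720

Stored little-endian, the bytes at ascending addresses are FB 29 7B 28.
Read back as big-endian, the last byte is least significant, giving 0xFB297B28.
0xFB297B28 = 4213799720.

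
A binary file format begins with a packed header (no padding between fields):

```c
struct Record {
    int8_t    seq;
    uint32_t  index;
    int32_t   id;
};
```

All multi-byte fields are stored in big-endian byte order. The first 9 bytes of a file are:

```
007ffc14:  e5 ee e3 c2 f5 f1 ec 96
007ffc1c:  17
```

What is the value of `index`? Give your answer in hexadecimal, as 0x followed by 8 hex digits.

0xEEE3C2F5

`index` follows `seq` (1 byte), so it starts at byte offset 1 and occupies 4 bytes.
Bytes at offsets 1..4: EE E3 C2 F5.
In big-endian order the high byte comes first in memory.
The bytes are already most-significant first: 0xEEE3C2F5.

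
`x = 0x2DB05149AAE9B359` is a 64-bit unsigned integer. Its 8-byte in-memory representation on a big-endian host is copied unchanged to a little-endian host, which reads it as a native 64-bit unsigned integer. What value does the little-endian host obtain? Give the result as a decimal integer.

Stored big-endian, the bytes at ascending addresses are 2D B0 51 49 AA E9 B3 59.
Read back as little-endian, the first byte is least significant, giving 0x59B3E9AA4951B02D.
0x59B3E9AA4951B02D = 6463766807790596141.

6463766807790596141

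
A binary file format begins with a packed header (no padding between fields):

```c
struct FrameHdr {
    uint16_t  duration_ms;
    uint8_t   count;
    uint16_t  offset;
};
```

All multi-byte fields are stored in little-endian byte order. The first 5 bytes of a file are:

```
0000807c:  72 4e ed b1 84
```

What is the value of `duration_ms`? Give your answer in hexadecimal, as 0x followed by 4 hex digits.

`duration_ms` is the first field, at byte offset 0, occupying 2 bytes.
Bytes at offsets 0..1: 72 4E.
In little-endian order the low byte comes first in memory.
Reassemble most-significant byte first: 4E 72 → 0x4E72.

0x4E72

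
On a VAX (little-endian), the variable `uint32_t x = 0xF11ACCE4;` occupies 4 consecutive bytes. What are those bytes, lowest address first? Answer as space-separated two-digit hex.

Split into bytes (most-significant first): F1 1A CC E4.
Little-endian stores the least-significant byte at the lowest address.
So at ascending addresses the bytes are E4 CC 1A F1.

E4 CC 1A F1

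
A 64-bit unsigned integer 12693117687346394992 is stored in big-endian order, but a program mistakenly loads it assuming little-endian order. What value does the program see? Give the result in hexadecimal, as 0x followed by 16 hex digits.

0x7077821E490327B0

12693117687346394992 in 64-bit hexadecimal is 0xB02703491E827770.
Stored big-endian, the bytes at ascending addresses are B0 27 03 49 1E 82 77 70.
Read back as little-endian, the first byte is least significant, giving 0x7077821E490327B0.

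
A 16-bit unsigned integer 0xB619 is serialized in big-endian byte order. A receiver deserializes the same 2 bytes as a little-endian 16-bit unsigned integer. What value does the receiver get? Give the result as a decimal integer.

6582

Stored big-endian, the bytes at ascending addresses are B6 19.
Read back as little-endian, the first byte is least significant, giving 0x19B6.
0x19B6 = 6582.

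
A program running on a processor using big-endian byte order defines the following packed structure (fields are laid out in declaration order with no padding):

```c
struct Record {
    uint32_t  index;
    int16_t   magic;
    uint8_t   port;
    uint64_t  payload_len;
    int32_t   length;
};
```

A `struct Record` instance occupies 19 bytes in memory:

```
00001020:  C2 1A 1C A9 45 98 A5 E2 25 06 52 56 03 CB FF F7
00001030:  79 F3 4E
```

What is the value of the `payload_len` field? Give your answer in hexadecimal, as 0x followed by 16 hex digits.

0xE22506525603CBFF

`payload_len` follows `index` (4 B), `magic` (2 B), `port` (1 B), so it starts at offset 4 + 2 + 1 = 7 and occupies 8 bytes.
Bytes at offsets 7..14: E2 25 06 52 56 03 CB FF.
Big-endian: lowest address holds the most-significant byte.
The bytes are already most-significant first: 0xE22506525603CBFF.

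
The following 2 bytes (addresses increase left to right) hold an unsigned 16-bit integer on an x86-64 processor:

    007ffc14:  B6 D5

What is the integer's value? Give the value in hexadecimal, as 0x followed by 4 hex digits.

0xD5B6

Little-endian stores the least-significant byte at the lowest address.
Reassemble most-significant byte first: D5 B6 → 0xD5B6.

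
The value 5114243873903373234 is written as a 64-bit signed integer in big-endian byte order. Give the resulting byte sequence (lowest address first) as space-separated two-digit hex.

46 F9 71 B4 F6 BA 6B B2

5114243873903373234 in hexadecimal, padded to 64 bits, is 0x46F971B4F6BA6BB2.
Split into bytes (most-significant first): 46 F9 71 B4 F6 BA 6B B2.
Big-endian: lowest address holds the most-significant byte.
So the memory order matches the most-significant-first order: 46 F9 71 B4 F6 BA 6B B2.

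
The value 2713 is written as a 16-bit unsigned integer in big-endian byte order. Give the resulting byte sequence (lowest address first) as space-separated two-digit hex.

0A 99

2713 in hexadecimal, padded to 16 bits, is 0x0A99.
Split into bytes (most-significant first): 0A 99.
Big-endian: lowest address holds the most-significant byte.
So the memory order matches the most-significant-first order: 0A 99.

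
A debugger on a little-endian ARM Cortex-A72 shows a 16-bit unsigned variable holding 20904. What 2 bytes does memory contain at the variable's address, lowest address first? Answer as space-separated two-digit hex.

20904 in hexadecimal, padded to 16 bits, is 0x51A8.
Split into bytes (most-significant first): 51 A8.
Little-endian: lowest address holds the least-significant byte.
So at ascending addresses the bytes are A8 51.

A8 51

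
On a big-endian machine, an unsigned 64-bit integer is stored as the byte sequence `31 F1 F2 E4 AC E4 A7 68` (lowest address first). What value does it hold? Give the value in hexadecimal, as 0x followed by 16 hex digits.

Big-endian stores the most-significant byte at the lowest address.
The bytes are already most-significant first: 0x31F1F2E4ACE4A768.

0x31F1F2E4ACE4A768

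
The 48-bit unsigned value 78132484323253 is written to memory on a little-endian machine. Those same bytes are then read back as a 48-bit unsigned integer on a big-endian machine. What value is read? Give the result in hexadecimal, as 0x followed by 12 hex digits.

0xB537F9A20F47

78132484323253 in 48-bit hexadecimal is 0x470FA2F937B5.
Stored little-endian, the bytes at ascending addresses are B5 37 F9 A2 0F 47.
Read back as big-endian, the last byte is least significant, giving 0xB537F9A20F47.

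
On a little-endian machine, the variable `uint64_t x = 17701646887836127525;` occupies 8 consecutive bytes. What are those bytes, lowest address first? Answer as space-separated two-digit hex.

25 11 DF A0 0E E2 A8 F5

17701646887836127525 in hexadecimal, padded to 64 bits, is 0xF5A8E20EA0DF1125.
Split into bytes (most-significant first): F5 A8 E2 0E A0 DF 11 25.
Little-endian stores the least-significant byte at the lowest address.
So at ascending addresses the bytes are 25 11 DF A0 0E E2 A8 F5.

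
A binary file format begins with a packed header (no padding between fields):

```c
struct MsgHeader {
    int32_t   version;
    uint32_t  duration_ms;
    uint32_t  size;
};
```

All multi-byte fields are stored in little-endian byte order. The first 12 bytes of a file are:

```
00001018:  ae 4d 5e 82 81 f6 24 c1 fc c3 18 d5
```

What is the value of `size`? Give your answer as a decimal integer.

3575170044

`size` follows `version` (4 B), `duration_ms` (4 B), so it starts at offset 4 + 4 = 8 and occupies 4 bytes.
Bytes at offsets 8..11: FC C3 18 D5.
Little-endian stores the least-significant byte at the lowest address.
Reassemble most-significant byte first: D5 18 C3 FC → 0xD518C3FC.
0xD518C3FC = 3575170044.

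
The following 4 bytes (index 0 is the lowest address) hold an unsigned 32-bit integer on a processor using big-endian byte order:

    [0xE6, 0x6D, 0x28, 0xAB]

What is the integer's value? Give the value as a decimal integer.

In big-endian order the high byte comes first in memory.
The bytes are already most-significant first: 0xE66D28AB.
0xE66D28AB = 3865913515.

3865913515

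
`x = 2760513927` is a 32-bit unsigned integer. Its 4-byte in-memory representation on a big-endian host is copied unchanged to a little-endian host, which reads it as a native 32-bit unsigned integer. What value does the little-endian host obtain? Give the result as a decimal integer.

2266598052

2760513927 in 32-bit hexadecimal is 0xA48A1987.
Stored big-endian, the bytes at ascending addresses are A4 8A 19 87.
Read back as little-endian, the first byte is least significant, giving 0x87198AA4.
0x87198AA4 = 2266598052.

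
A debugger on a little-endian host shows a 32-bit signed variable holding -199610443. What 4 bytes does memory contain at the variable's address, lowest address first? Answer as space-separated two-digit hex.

Two's complement of -199610443 in 32 bits: 199610443 = 0x0BE5D04B; invert → 0xF41A2FB4; add 1 → 0xF41A2FB5.
Split into bytes (most-significant first): F4 1A 2F B5.
Little-endian: lowest address holds the least-significant byte.
So at ascending addresses the bytes are B5 2F 1A F4.

B5 2F 1A F4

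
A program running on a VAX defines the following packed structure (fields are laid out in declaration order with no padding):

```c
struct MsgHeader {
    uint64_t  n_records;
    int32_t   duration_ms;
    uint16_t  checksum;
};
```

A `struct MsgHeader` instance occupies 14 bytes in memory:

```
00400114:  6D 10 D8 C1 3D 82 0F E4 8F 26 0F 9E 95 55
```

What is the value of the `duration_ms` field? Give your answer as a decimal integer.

-1643174257

`duration_ms` follows `n_records` (8 bytes), so it starts at byte offset 8 and occupies 4 bytes.
Bytes at offsets 8..11: 8F 26 0F 9E.
Little-endian: lowest address holds the least-significant byte.
Reassemble most-significant byte first: 9E 0F 26 8F → 0x9E0F268F.
Top bit is set, so as a signed 32-bit value this is 0x9E0F268F − 2^32 = -1643174257.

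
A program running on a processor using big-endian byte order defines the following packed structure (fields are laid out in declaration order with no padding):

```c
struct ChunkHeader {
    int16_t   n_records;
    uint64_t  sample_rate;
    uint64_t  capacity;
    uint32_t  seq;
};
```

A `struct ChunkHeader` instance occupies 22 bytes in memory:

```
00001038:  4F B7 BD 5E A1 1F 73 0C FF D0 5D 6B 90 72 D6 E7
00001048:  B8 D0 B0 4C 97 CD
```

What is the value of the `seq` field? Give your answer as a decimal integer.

2957809613

`seq` follows `n_records` (2 B), `sample_rate` (8 B), `capacity` (8 B), so it starts at offset 2 + 8 + 8 = 18 and occupies 4 bytes.
Bytes at offsets 18..21: B0 4C 97 CD.
In big-endian order the high byte comes first in memory.
The bytes are already most-significant first: 0xB04C97CD.
0xB04C97CD = 2957809613.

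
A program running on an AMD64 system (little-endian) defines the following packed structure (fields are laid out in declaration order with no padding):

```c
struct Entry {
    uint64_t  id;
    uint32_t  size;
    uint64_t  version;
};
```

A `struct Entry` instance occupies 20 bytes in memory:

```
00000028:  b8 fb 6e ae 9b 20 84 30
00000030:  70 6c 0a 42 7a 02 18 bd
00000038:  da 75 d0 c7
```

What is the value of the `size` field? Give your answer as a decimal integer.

1107979376

`size` follows `id` (8 bytes), so it starts at byte offset 8 and occupies 4 bytes.
Bytes at offsets 8..11: 70 6C 0A 42.
In little-endian order the low byte comes first in memory.
Reassemble most-significant byte first: 42 0A 6C 70 → 0x420A6C70.
0x420A6C70 = 1107979376.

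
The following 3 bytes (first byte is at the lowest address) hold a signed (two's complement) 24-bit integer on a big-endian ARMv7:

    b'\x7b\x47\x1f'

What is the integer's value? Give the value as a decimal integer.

8079135

Big-endian: lowest address holds the most-significant byte.
The bytes are already most-significant first: 0x7B471F.
0x7B471F = 8079135.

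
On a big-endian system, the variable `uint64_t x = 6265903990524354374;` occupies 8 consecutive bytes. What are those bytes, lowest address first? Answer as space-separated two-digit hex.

6265903990524354374 in hexadecimal, padded to 64 bits, is 0x56F4F67B2FE81F46.
Split into bytes (most-significant first): 56 F4 F6 7B 2F E8 1F 46.
Big-endian stores the most-significant byte at the lowest address.
So the memory order matches the most-significant-first order: 56 F4 F6 7B 2F E8 1F 46.

56 F4 F6 7B 2F E8 1F 46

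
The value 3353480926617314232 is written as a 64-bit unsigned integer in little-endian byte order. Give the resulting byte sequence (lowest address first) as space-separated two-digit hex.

3353480926617314232 in hexadecimal, padded to 64 bits, is 0x2E89F522A012A3B8.
Split into bytes (most-significant first): 2E 89 F5 22 A0 12 A3 B8.
In little-endian order the low byte comes first in memory.
So at ascending addresses the bytes are B8 A3 12 A0 22 F5 89 2E.

B8 A3 12 A0 22 F5 89 2E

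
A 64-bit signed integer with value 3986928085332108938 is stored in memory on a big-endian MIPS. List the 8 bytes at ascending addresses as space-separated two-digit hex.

37 54 69 F8 4F 3F A6 8A

3986928085332108938 in hexadecimal, padded to 64 bits, is 0x375469F84F3FA68A.
Split into bytes (most-significant first): 37 54 69 F8 4F 3F A6 8A.
In big-endian order the high byte comes first in memory.
So the memory order matches the most-significant-first order: 37 54 69 F8 4F 3F A6 8A.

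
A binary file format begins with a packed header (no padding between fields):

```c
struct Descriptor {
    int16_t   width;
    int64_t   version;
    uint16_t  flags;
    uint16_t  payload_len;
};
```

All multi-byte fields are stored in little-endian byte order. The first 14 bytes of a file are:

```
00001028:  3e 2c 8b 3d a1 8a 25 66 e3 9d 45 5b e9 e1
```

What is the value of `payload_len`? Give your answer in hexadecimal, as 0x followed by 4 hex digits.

`payload_len` follows `width` (2 B), `version` (8 B), `flags` (2 B), so it starts at offset 2 + 8 + 2 = 12 and occupies 2 bytes.
Bytes at offsets 12..13: E9 E1.
In little-endian order the low byte comes first in memory.
Reassemble most-significant byte first: E1 E9 → 0xE1E9.

0xE1E9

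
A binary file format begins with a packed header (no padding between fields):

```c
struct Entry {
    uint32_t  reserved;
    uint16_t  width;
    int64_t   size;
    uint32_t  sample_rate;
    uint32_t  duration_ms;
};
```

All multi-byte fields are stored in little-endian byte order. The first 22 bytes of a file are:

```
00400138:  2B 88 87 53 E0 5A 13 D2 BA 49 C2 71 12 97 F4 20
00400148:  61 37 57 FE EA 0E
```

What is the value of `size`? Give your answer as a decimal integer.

`size` follows `reserved` (4 B), `width` (2 B), so it starts at offset 4 + 2 = 6 and occupies 8 bytes.
Bytes at offsets 6..13: 13 D2 BA 49 C2 71 12 97.
Little-endian stores the least-significant byte at the lowest address.
Reassemble most-significant byte first: 97 12 71 C2 49 BA D2 13 → 0x971271C249BAD213.
Top bit is set, so as a signed 64-bit value this is 0x971271C249BAD213 − 2^64 = -7560855745127067117.

-7560855745127067117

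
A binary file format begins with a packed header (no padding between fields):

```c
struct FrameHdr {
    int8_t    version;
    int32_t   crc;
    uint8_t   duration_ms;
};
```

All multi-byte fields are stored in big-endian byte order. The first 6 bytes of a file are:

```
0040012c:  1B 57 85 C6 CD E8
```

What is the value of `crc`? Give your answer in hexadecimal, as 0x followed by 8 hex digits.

0x5785C6CD

`crc` follows `version` (1 byte), so it starts at byte offset 1 and occupies 4 bytes.
Bytes at offsets 1..4: 57 85 C6 CD.
In big-endian order the high byte comes first in memory.
The bytes are already most-significant first: 0x5785C6CD.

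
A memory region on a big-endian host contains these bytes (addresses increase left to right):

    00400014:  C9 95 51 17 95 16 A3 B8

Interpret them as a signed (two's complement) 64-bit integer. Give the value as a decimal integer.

-3921138738828762184

In big-endian order the high byte comes first in memory.
The bytes are already most-significant first: 0xC99551179516A3B8.
Top bit is set, so as a signed 64-bit value this is 0xC99551179516A3B8 − 2^64 = -3921138738828762184.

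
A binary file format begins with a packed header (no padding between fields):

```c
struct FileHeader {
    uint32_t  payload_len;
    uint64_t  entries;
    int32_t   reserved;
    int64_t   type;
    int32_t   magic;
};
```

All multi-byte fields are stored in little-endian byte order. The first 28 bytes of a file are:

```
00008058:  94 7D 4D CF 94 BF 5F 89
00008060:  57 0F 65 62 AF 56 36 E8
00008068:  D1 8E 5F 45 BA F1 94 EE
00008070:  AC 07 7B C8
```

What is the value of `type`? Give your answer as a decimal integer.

-1255112613799424303

`type` follows `payload_len` (4 B), `entries` (8 B), `reserved` (4 B), so it starts at offset 4 + 8 + 4 = 16 and occupies 8 bytes.
Bytes at offsets 16..23: D1 8E 5F 45 BA F1 94 EE.
Little-endian stores the least-significant byte at the lowest address.
Reassemble most-significant byte first: EE 94 F1 BA 45 5F 8E D1 → 0xEE94F1BA455F8ED1.
Top bit is set, so as a signed 64-bit value this is 0xEE94F1BA455F8ED1 − 2^64 = -1255112613799424303.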